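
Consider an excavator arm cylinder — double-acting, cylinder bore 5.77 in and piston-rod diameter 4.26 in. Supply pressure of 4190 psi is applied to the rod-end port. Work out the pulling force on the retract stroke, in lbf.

Rod-side annular area A_ann = π/4 × (5.77² − 4.26²) = 11.90 in^2
On retraction the pressure acts on the annular area (bore minus rod).
F = P × A_ann

F ≈ 49800 lbf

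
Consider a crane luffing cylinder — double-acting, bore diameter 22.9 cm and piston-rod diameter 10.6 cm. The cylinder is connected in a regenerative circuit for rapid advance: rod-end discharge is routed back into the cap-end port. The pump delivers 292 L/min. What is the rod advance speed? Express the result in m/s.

In regeneration the rod-end outflow joins the pump flow into the cap end, so the net volume the pump must supply per unit advance equals the rod cross-section area.
Rod cross-section A_rod = π/4 × (10.6 cm)² = 88.25 cm^2
v = Q_pump / A_rod

v ≈ 0.551 m/s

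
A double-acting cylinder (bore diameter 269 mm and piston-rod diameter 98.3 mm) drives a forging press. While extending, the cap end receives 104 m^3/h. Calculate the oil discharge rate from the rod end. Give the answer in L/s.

Cap-side area A_cap = π/4 × (269 mm)² = 56830 mm^2
Rod-side annular area A_ann = π/4 × (269² − 98.3²) = 49240 mm^2
Piston speed v = Q_in/A_cap; rod-end outflow Q_out = v × A_ann = Q_in × A_ann/A_cap.

Q_out ≈ 25.0 L/s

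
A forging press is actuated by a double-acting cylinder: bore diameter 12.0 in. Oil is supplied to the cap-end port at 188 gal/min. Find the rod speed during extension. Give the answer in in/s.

Cap-side area A_cap = π/4 × (12.0 in)² = 113.1 in^2
v = Q / A

v ≈ 6.40 in/s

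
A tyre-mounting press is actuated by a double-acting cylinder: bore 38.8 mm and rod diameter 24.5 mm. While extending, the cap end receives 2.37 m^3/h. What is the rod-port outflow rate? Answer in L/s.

Cap-side area A_cap = π/4 × (38.8 mm)² = 1182 mm^2
Rod-side annular area A_ann = π/4 × (38.8² − 24.5²) = 710.9 mm^2
Piston speed v = Q_in/A_cap; rod-end outflow Q_out = v × A_ann = Q_in × A_ann/A_cap.

Q_out ≈ 0.396 L/s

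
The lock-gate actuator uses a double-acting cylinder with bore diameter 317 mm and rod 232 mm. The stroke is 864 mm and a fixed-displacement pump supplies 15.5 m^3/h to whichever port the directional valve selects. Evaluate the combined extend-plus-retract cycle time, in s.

t ≈ 23.2 s

Cap-side area A_cap = π/4 × (317 mm)² = 78920 mm^2
Rod-side annular area A_ann = π/4 × (317² − 232²) = 36650 mm^2
t_ext = A_cap·L/Q = 15.84 s
t_ret = A_ann·L/Q = 7.355 s
t_cycle = t_ext + t_ret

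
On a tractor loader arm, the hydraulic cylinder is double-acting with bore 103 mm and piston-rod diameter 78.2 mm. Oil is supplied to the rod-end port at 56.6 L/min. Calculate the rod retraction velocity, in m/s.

Rod-side annular area A_ann = π/4 × (103² − 78.2²) = 3529 mm^2
Flow into the rod-end port fills the annular volume.
v = Q / A

v ≈ 0.267 m/s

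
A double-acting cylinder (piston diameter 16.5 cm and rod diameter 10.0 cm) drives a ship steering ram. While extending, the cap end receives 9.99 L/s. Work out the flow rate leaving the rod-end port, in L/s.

Q_out ≈ 6.32 L/s

Cap-side area A_cap = π/4 × (16.5 cm)² = 213.8 cm^2
Rod-side annular area A_ann = π/4 × (16.5² − 10.0²) = 135.3 cm^2
Piston speed v = Q_in/A_cap; rod-end outflow Q_out = v × A_ann = Q_in × A_ann/A_cap.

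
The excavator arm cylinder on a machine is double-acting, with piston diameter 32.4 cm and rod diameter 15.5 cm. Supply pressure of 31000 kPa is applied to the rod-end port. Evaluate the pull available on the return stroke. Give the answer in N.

F ≈ 1.97e6 N

Rod-side annular area A_ann = π/4 × (32.4² − 15.5²) = 635.8 cm^2
On retraction the pressure acts on the annular area (bore minus rod).
F = P × A_ann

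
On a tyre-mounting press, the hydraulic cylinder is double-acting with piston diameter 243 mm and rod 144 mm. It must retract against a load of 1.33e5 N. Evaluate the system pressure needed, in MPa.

Rod-side annular area A_ann = π/4 × (243² − 144²) = 30090 mm^2
Retraction: pressure acts on the annular area.
P = F / A = 1.33e5 N / A

P ≈ 4.42 MPa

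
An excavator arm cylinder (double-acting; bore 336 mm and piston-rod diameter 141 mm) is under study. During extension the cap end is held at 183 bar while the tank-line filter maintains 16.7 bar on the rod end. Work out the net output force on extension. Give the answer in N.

Cap-side area A_cap = π/4 × (336 mm)² = 88670 mm^2
Rod-side annular area A_ann = π/4 × (336² − 141²) = 73050 mm^2
Net thrust = P_cap·A_cap − P_rod·A_ann = 1.623e6 N − 1.220e5 N

F ≈ 1.50e6 N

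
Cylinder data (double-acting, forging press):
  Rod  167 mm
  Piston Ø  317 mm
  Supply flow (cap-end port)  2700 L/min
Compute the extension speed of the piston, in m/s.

v ≈ 0.570 m/s

Cap-side area A_cap = π/4 × (317 mm)² = 78920 mm^2
v = Q / A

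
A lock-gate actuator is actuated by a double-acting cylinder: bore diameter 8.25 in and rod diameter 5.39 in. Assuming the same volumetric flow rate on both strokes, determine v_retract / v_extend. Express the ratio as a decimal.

Cap-side area A_cap = π/4 × (8.25 in)² = 53.46 in^2
Rod-side annular area A_ann = π/4 × (8.25² − 5.39²) = 30.64 in^2
For equal Q, v ∝ 1/A, so v_ret/v_ext = A_cap/A_ann.

v_ret/v_ext ≈ 1.74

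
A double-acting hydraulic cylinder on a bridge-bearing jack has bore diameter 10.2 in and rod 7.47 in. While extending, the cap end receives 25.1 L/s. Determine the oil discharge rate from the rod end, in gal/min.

Q_out ≈ 184 gal/min

Cap-side area A_cap = π/4 × (10.2 in)² = 81.71 in^2
Rod-side annular area A_ann = π/4 × (10.2² − 7.47²) = 37.89 in^2
Piston speed v = Q_in/A_cap; rod-end outflow Q_out = v × A_ann = Q_in × A_ann/A_cap.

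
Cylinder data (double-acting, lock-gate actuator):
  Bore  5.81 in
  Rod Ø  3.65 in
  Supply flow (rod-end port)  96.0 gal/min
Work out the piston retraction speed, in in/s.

v ≈ 23.0 in/s

Rod-side annular area A_ann = π/4 × (5.81² − 3.65²) = 16.05 in^2
Flow into the rod-end port fills the annular volume.
v = Q / A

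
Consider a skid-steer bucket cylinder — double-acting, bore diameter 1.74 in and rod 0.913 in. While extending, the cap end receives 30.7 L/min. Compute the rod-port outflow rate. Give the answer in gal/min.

Q_out ≈ 5.88 gal/min

Cap-side area A_cap = π/4 × (1.74 in)² = 2.378 in^2
Rod-side annular area A_ann = π/4 × (1.74² − 0.913²) = 1.723 in^2
Piston speed v = Q_in/A_cap; rod-end outflow Q_out = v × A_ann = Q_in × A_ann/A_cap.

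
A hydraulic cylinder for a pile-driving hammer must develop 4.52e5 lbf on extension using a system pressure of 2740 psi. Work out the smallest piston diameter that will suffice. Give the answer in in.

D ≈ 14.5 in

Extension force acts on the full piston face: F = P × (π/4)D².
D = √(4F / (πP)) = √(4 × 4.52e5 lbf / (π × 2740 psi))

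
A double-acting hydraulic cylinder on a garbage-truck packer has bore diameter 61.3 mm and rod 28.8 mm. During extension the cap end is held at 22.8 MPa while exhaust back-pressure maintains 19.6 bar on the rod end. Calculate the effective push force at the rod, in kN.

Cap-side area A_cap = π/4 × (61.3 mm)² = 2951 mm^2
Rod-side annular area A_ann = π/4 × (61.3² − 28.8²) = 2300 mm^2
Net thrust = P_cap·A_cap − P_rod·A_ann = 67.29 kN − 4.508 kN

F ≈ 62.8 kN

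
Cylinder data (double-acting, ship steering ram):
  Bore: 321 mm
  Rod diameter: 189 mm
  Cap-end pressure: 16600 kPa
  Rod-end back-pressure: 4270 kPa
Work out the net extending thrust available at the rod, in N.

Cap-side area A_cap = π/4 × (321 mm)² = 80930 mm^2
Rod-side annular area A_ann = π/4 × (321² − 189²) = 52870 mm^2
Net thrust = P_cap·A_cap − P_rod·A_ann = 1.343e6 N − 2.258e5 N

F ≈ 1.12e6 N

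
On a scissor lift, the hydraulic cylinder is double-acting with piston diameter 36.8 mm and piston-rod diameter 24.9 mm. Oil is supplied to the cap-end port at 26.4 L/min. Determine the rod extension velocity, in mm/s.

Cap-side area A_cap = π/4 × (36.8 mm)² = 1064 mm^2
v = Q / A

v ≈ 414 mm/s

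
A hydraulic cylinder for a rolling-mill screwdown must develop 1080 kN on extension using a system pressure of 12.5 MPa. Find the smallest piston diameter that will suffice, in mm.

Extension force acts on the full piston face: F = P × (π/4)D².
D = √(4F / (πP)) = √(4 × 1080 kN / (π × 12.5 MPa))

D ≈ 332 mm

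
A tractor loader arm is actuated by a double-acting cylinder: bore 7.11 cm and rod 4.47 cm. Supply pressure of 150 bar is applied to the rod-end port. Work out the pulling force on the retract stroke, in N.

Rod-side annular area A_ann = π/4 × (7.11² − 4.47²) = 24.01 cm^2
On retraction the pressure acts on the annular area (bore minus rod).
F = P × A_ann

F ≈ 36000 N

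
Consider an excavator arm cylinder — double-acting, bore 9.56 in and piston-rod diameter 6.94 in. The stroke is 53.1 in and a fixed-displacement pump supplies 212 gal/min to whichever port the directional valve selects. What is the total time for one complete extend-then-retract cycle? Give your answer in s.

Cap-side area A_cap = π/4 × (9.56 in)² = 71.78 in^2
Rod-side annular area A_ann = π/4 × (9.56² − 6.94²) = 33.95 in^2
t_ext = A_cap·L/Q = 4.670 s
t_ret = A_ann·L/Q = 2.209 s
t_cycle = t_ext + t_ret

t ≈ 6.88 s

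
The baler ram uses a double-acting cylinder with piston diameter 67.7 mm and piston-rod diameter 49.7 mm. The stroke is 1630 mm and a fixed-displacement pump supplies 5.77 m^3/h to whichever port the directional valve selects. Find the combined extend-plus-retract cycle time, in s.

Cap-side area A_cap = π/4 × (67.7 mm)² = 3600 mm^2
Rod-side annular area A_ann = π/4 × (67.7² − 49.7²) = 1660 mm^2
t_ext = A_cap·L/Q = 3.661 s
t_ret = A_ann·L/Q = 1.688 s
t_cycle = t_ext + t_ret

t ≈ 5.35 s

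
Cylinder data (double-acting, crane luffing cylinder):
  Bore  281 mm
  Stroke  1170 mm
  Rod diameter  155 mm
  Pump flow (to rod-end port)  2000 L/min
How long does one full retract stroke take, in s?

t ≈ 1.51 s

Rod-side annular area A_ann = π/4 × (281² − 155²) = 43150 mm^2
Swept volume V = A × L; t = V / Q = A·L / Q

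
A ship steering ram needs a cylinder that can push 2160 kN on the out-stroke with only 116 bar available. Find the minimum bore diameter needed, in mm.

Extension force acts on the full piston face: F = P × (π/4)D².
D = √(4F / (πP)) = √(4 × 2160 kN / (π × 116 bar))

D ≈ 487 mm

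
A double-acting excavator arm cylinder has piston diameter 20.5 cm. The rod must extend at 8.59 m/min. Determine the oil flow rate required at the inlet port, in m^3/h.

Q ≈ 17.0 m^3/h

Cap-side area A_cap = π/4 × (20.5 cm)² = 330.1 cm^2
Q = A × v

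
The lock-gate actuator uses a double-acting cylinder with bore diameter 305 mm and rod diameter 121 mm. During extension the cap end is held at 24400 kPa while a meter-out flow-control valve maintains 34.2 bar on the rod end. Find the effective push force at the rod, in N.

F ≈ 1.57e6 N

Cap-side area A_cap = π/4 × (305 mm)² = 73060 mm^2
Rod-side annular area A_ann = π/4 × (305² − 121²) = 61560 mm^2
Net thrust = P_cap·A_cap − P_rod·A_ann = 1.783e6 N − 2.105e5 N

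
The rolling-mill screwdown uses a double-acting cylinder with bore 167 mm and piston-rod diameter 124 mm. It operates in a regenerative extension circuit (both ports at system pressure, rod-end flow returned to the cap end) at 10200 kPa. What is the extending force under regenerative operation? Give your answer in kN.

With equal pressure on both faces, forces on the annular region cancel; the net push is pressure × rod cross-section.
Rod cross-section A_rod = π/4 × (124 mm)² = 12080 mm^2
F = P × A_rod

F ≈ 123 kN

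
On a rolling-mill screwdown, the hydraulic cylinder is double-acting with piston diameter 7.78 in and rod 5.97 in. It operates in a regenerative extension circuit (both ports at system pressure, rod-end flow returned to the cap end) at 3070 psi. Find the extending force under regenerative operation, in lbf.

F ≈ 85900 lbf

With equal pressure on both faces, forces on the annular region cancel; the net push is pressure × rod cross-section.
Rod cross-section A_rod = π/4 × (5.97 in)² = 27.99 in^2
F = P × A_rod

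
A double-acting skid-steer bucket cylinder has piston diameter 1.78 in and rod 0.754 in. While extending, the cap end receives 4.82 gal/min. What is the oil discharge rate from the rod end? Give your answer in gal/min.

Q_out ≈ 3.96 gal/min

Cap-side area A_cap = π/4 × (1.78 in)² = 2.488 in^2
Rod-side annular area A_ann = π/4 × (1.78² − 0.754²) = 2.042 in^2
Piston speed v = Q_in/A_cap; rod-end outflow Q_out = v × A_ann = Q_in × A_ann/A_cap.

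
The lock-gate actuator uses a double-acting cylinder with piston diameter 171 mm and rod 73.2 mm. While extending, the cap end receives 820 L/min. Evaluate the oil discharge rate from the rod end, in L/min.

Cap-side area A_cap = π/4 × (171 mm)² = 22970 mm^2
Rod-side annular area A_ann = π/4 × (171² − 73.2²) = 18760 mm^2
Piston speed v = Q_in/A_cap; rod-end outflow Q_out = v × A_ann = Q_in × A_ann/A_cap.

Q_out ≈ 670 L/min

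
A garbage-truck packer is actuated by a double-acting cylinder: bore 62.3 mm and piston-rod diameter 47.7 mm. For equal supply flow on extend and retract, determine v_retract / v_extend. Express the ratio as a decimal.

v_ret/v_ext ≈ 2.42

Cap-side area A_cap = π/4 × (62.3 mm)² = 3048 mm^2
Rod-side annular area A_ann = π/4 × (62.3² − 47.7²) = 1261 mm^2
For equal Q, v ∝ 1/A, so v_ret/v_ext = A_cap/A_ann.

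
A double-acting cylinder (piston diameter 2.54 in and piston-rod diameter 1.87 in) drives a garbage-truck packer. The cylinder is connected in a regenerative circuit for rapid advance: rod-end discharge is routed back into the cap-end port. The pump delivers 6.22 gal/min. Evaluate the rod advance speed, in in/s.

v ≈ 8.72 in/s

In regeneration the rod-end outflow joins the pump flow into the cap end, so the net volume the pump must supply per unit advance equals the rod cross-section area.
Rod cross-section A_rod = π/4 × (1.87 in)² = 2.746 in^2
v = Q_pump / A_rod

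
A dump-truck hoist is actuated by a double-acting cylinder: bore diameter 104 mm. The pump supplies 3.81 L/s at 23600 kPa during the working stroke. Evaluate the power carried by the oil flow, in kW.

Hydraulic power = P × Q

W ≈ 89.9 kW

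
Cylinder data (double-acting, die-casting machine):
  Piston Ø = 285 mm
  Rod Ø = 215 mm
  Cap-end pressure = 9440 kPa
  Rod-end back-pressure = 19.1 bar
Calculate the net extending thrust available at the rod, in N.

F ≈ 5.50e5 N

Cap-side area A_cap = π/4 × (285 mm)² = 63790 mm^2
Rod-side annular area A_ann = π/4 × (285² − 215²) = 27490 mm^2
Net thrust = P_cap·A_cap − P_rod·A_ann = 6.022e5 N − 52500 N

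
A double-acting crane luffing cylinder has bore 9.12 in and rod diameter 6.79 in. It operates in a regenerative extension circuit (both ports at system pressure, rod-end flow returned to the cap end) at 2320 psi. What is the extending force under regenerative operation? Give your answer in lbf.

F ≈ 84000 lbf

With equal pressure on both faces, forces on the annular region cancel; the net push is pressure × rod cross-section.
Rod cross-section A_rod = π/4 × (6.79 in)² = 36.21 in^2
F = P × A_rod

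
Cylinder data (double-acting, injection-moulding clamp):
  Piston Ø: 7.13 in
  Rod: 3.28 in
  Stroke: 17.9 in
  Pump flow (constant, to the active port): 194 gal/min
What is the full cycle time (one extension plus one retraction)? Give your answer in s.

t ≈ 1.71 s

Cap-side area A_cap = π/4 × (7.13 in)² = 39.93 in^2
Rod-side annular area A_ann = π/4 × (7.13² − 3.28²) = 31.48 in^2
t_ext = A_cap·L/Q = 0.9569 s
t_ret = A_ann·L/Q = 0.7544 s
t_cycle = t_ext + t_ret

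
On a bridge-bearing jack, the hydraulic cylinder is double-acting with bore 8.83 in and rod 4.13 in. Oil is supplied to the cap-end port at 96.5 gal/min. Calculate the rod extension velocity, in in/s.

v ≈ 6.07 in/s

Cap-side area A_cap = π/4 × (8.83 in)² = 61.24 in^2
v = Q / A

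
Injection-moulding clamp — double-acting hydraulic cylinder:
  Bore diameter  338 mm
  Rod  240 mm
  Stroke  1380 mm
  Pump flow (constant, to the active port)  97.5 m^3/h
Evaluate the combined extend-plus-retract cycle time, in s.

t ≈ 6.84 s

Cap-side area A_cap = π/4 × (338 mm)² = 89730 mm^2
Rod-side annular area A_ann = π/4 × (338² − 240²) = 44490 mm^2
t_ext = A_cap·L/Q = 4.572 s
t_ret = A_ann·L/Q = 2.267 s
t_cycle = t_ext + t_ret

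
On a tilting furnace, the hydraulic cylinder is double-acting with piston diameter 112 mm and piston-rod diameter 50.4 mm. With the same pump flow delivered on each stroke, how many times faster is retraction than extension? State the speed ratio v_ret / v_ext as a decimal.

v_ret/v_ext ≈ 1.25

Cap-side area A_cap = π/4 × (112 mm)² = 9852 mm^2
Rod-side annular area A_ann = π/4 × (112² − 50.4²) = 7857 mm^2
For equal Q, v ∝ 1/A, so v_ret/v_ext = A_cap/A_ann.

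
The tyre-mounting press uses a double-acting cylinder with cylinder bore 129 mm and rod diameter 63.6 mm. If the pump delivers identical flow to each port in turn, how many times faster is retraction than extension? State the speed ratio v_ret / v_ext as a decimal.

Cap-side area A_cap = π/4 × (129 mm)² = 13070 mm^2
Rod-side annular area A_ann = π/4 × (129² − 63.6²) = 9893 mm^2
For equal Q, v ∝ 1/A, so v_ret/v_ext = A_cap/A_ann.

v_ret/v_ext ≈ 1.32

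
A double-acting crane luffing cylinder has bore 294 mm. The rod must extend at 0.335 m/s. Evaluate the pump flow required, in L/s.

Q ≈ 22.7 L/s

Cap-side area A_cap = π/4 × (294 mm)² = 67890 mm^2
Q = A × v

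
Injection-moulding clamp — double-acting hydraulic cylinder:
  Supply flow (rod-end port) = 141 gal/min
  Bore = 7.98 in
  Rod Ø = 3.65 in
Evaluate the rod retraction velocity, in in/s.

v ≈ 13.7 in/s

Rod-side annular area A_ann = π/4 × (7.98² − 3.65²) = 39.55 in^2
Flow into the rod-end port fills the annular volume.
v = Q / A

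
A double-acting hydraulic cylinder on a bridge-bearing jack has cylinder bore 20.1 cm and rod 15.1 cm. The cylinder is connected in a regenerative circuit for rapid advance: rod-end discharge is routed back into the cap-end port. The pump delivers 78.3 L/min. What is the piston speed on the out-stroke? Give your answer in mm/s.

v ≈ 72.9 mm/s

In regeneration the rod-end outflow joins the pump flow into the cap end, so the net volume the pump must supply per unit advance equals the rod cross-section area.
Rod cross-section A_rod = π/4 × (15.1 cm)² = 179.1 cm^2
v = Q_pump / A_rod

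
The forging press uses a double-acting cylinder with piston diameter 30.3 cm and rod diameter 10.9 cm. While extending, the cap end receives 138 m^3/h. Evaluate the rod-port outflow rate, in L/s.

Cap-side area A_cap = π/4 × (30.3 cm)² = 721.1 cm^2
Rod-side annular area A_ann = π/4 × (30.3² − 10.9²) = 627.8 cm^2
Piston speed v = Q_in/A_cap; rod-end outflow Q_out = v × A_ann = Q_in × A_ann/A_cap.

Q_out ≈ 33.4 L/s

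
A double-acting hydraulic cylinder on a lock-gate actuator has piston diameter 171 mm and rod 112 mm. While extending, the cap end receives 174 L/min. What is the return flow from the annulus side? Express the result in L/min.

Cap-side area A_cap = π/4 × (171 mm)² = 22970 mm^2
Rod-side annular area A_ann = π/4 × (171² − 112²) = 13110 mm^2
Piston speed v = Q_in/A_cap; rod-end outflow Q_out = v × A_ann = Q_in × A_ann/A_cap.

Q_out ≈ 99.4 L/min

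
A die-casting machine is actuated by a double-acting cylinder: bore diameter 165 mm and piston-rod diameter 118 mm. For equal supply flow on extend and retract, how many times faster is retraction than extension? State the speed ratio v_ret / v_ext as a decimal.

Cap-side area A_cap = π/4 × (165 mm)² = 21380 mm^2
Rod-side annular area A_ann = π/4 × (165² − 118²) = 10450 mm^2
For equal Q, v ∝ 1/A, so v_ret/v_ext = A_cap/A_ann.

v_ret/v_ext ≈ 2.05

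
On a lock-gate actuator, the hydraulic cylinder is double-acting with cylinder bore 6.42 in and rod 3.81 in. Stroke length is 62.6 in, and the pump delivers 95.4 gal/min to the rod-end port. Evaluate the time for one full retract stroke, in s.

t ≈ 3.57 s

Rod-side annular area A_ann = π/4 × (6.42² − 3.81²) = 20.97 in^2
Swept volume V = A × L; t = V / Q = A·L / Q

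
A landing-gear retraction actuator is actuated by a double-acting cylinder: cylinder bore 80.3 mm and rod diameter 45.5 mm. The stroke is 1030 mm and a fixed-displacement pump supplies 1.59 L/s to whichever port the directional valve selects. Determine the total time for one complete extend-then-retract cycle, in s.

t ≈ 5.51 s

Cap-side area A_cap = π/4 × (80.3 mm)² = 5064 mm^2
Rod-side annular area A_ann = π/4 × (80.3² − 45.5²) = 3438 mm^2
t_ext = A_cap·L/Q = 3.281 s
t_ret = A_ann·L/Q = 2.227 s
t_cycle = t_ext + t_ret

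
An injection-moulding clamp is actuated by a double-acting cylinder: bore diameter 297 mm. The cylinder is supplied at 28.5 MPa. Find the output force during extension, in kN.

Cap-side area A_cap = π/4 × (297 mm)² = 69280 mm^2
F = P × A_cap = 28.5 MPa × A_cap

F ≈ 1970 kN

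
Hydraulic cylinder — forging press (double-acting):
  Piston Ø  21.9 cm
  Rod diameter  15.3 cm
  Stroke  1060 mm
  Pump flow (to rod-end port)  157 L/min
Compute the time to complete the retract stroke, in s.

t ≈ 7.81 s

Rod-side annular area A_ann = π/4 × (21.9² − 15.3²) = 192.8 cm^2
Swept volume V = A × L; t = V / Q = A·L / Q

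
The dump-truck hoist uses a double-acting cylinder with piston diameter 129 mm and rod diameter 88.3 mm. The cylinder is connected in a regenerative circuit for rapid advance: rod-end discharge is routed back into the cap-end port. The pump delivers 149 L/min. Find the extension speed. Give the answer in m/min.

In regeneration the rod-end outflow joins the pump flow into the cap end, so the net volume the pump must supply per unit advance equals the rod cross-section area.
Rod cross-section A_rod = π/4 × (88.3 mm)² = 6124 mm^2
v = Q_pump / A_rod

v ≈ 24.3 m/min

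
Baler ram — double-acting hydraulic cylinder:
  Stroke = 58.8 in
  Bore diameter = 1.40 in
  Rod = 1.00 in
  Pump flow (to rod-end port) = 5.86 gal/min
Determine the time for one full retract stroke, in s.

t ≈ 1.97 s

Rod-side annular area A_ann = π/4 × (1.40² − 1.00²) = 0.7540 in^2
Swept volume V = A × L; t = V / Q = A·L / Q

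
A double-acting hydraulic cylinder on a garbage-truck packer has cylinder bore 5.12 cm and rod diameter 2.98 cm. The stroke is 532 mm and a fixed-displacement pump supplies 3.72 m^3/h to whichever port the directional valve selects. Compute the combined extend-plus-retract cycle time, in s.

Cap-side area A_cap = π/4 × (5.12 cm)² = 20.59 cm^2
Rod-side annular area A_ann = π/4 × (5.12² − 2.98²) = 13.61 cm^2
t_ext = A_cap·L/Q = 1.060 s
t_ret = A_ann·L/Q = 0.7009 s
t_cycle = t_ext + t_ret

t ≈ 1.76 s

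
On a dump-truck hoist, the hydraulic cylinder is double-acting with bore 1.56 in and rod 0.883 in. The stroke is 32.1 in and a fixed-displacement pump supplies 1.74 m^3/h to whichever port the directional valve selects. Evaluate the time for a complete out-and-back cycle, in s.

t ≈ 3.49 s

Cap-side area A_cap = π/4 × (1.56 in)² = 1.911 in^2
Rod-side annular area A_ann = π/4 × (1.56² − 0.883²) = 1.299 in^2
t_ext = A_cap·L/Q = 2.080 s
t_ret = A_ann·L/Q = 1.414 s
t_cycle = t_ext + t_ret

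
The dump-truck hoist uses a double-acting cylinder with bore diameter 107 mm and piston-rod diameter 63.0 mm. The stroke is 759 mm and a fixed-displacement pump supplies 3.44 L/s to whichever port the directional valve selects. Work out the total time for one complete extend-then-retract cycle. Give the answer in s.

t ≈ 3.28 s

Cap-side area A_cap = π/4 × (107 mm)² = 8992 mm^2
Rod-side annular area A_ann = π/4 × (107² − 63.0²) = 5875 mm^2
t_ext = A_cap·L/Q = 1.984 s
t_ret = A_ann·L/Q = 1.296 s
t_cycle = t_ext + t_ret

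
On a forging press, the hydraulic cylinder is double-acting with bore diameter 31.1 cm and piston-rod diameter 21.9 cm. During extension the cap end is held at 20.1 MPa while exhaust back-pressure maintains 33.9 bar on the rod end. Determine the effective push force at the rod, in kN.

F ≈ 1400 kN

Cap-side area A_cap = π/4 × (31.1 cm)² = 759.6 cm^2
Rod-side annular area A_ann = π/4 × (31.1² − 21.9²) = 383.0 cm^2
Net thrust = P_cap·A_cap − P_rod·A_ann = 1527 kN − 129.8 kN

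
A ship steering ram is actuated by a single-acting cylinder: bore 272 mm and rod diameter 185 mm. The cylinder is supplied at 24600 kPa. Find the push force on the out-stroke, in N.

Cap-side area A_cap = π/4 × (272 mm)² = 58110 mm^2
F = P × A_cap = 24600 kPa × A_cap

F ≈ 1.43e6 N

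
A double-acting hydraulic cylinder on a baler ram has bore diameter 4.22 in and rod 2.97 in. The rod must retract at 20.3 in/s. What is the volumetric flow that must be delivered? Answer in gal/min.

Rod-side annular area A_ann = π/4 × (4.22² − 2.97²) = 7.059 in^2
Q = A × v

Q ≈ 37.2 gal/min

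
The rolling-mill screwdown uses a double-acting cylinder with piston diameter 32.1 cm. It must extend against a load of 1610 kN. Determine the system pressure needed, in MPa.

Cap-side area A_cap = π/4 × (32.1 cm)² = 809.3 cm^2
P = F / A = 1610 kN / A

P ≈ 19.9 MPa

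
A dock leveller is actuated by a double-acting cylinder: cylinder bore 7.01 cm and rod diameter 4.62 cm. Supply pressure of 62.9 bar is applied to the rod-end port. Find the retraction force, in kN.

Rod-side annular area A_ann = π/4 × (7.01² − 4.62²) = 21.83 cm^2
On retraction the pressure acts on the annular area (bore minus rod).
F = P × A_ann

F ≈ 13.7 kN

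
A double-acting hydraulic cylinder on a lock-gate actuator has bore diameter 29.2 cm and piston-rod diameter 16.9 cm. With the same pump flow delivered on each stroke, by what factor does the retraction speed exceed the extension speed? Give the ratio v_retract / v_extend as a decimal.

Cap-side area A_cap = π/4 × (29.2 cm)² = 669.7 cm^2
Rod-side annular area A_ann = π/4 × (29.2² − 16.9²) = 445.3 cm^2
For equal Q, v ∝ 1/A, so v_ret/v_ext = A_cap/A_ann.

v_ret/v_ext ≈ 1.50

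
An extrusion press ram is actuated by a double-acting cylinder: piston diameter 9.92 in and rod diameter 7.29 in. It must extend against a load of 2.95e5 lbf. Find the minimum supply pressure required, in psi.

Cap-side area A_cap = π/4 × (9.92 in)² = 77.29 in^2
P = F / A = 2.95e5 lbf / A

P ≈ 3820 psi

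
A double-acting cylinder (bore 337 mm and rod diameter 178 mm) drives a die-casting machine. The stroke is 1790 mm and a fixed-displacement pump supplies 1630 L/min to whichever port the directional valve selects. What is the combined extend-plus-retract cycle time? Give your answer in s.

Cap-side area A_cap = π/4 × (337 mm)² = 89200 mm^2
Rod-side annular area A_ann = π/4 × (337² − 178²) = 64310 mm^2
t_ext = A_cap·L/Q = 5.877 s
t_ret = A_ann·L/Q = 4.238 s
t_cycle = t_ext + t_ret

t ≈ 10.1 s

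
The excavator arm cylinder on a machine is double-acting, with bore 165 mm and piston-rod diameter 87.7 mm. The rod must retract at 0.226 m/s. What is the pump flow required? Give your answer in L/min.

Rod-side annular area A_ann = π/4 × (165² − 87.7²) = 15340 mm^2
Q = A × v

Q ≈ 208 L/min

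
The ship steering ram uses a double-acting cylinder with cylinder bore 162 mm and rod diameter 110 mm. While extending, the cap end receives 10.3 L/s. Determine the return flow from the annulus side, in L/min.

Cap-side area A_cap = π/4 × (162 mm)² = 20610 mm^2
Rod-side annular area A_ann = π/4 × (162² − 110²) = 11110 mm^2
Piston speed v = Q_in/A_cap; rod-end outflow Q_out = v × A_ann = Q_in × A_ann/A_cap.

Q_out ≈ 333 L/min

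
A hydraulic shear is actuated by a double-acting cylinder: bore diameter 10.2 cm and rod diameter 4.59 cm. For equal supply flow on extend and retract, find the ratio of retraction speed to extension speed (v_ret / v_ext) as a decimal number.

v_ret/v_ext ≈ 1.25

Cap-side area A_cap = π/4 × (10.2 cm)² = 81.71 cm^2
Rod-side annular area A_ann = π/4 × (10.2² − 4.59²) = 65.17 cm^2
For equal Q, v ∝ 1/A, so v_ret/v_ext = A_cap/A_ann.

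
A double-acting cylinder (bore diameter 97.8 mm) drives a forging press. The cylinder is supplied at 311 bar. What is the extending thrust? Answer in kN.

F ≈ 234 kN

Cap-side area A_cap = π/4 × (97.8 mm)² = 7512 mm^2
F = P × A_cap = 311 bar × A_cap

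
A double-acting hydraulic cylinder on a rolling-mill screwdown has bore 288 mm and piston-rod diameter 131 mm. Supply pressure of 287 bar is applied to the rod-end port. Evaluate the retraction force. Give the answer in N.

F ≈ 1.48e6 N

Rod-side annular area A_ann = π/4 × (288² − 131²) = 51670 mm^2
On retraction the pressure acts on the annular area (bore minus rod).
F = P × A_ann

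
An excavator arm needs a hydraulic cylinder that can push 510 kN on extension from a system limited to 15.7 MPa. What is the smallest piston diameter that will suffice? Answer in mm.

D ≈ 203 mm

Extension force acts on the full piston face: F = P × (π/4)D².
D = √(4F / (πP)) = √(4 × 510 kN / (π × 15.7 MPa))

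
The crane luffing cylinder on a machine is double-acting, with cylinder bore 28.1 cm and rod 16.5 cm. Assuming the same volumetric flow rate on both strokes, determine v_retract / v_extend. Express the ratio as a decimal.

Cap-side area A_cap = π/4 × (28.1 cm)² = 620.2 cm^2
Rod-side annular area A_ann = π/4 × (28.1² − 16.5²) = 406.3 cm^2
For equal Q, v ∝ 1/A, so v_ret/v_ext = A_cap/A_ann.

v_ret/v_ext ≈ 1.53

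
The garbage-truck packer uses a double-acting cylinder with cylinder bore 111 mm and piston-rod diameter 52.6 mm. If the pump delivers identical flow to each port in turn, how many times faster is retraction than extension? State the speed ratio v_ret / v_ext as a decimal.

v_ret/v_ext ≈ 1.29

Cap-side area A_cap = π/4 × (111 mm)² = 9677 mm^2
Rod-side annular area A_ann = π/4 × (111² − 52.6²) = 7504 mm^2
For equal Q, v ∝ 1/A, so v_ret/v_ext = A_cap/A_ann.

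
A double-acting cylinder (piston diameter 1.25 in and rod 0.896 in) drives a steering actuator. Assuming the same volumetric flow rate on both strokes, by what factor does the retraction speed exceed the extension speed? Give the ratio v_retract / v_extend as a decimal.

v_ret/v_ext ≈ 2.06

Cap-side area A_cap = π/4 × (1.25 in)² = 1.227 in^2
Rod-side annular area A_ann = π/4 × (1.25² − 0.896²) = 0.5967 in^2
For equal Q, v ∝ 1/A, so v_ret/v_ext = A_cap/A_ann.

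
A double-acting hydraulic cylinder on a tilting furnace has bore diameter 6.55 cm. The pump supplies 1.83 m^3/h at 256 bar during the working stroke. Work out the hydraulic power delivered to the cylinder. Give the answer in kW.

W ≈ 13.0 kW

Hydraulic power = P × Q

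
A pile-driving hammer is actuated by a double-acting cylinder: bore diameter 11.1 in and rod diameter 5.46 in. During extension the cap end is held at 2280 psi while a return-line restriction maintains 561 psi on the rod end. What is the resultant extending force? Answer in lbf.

Cap-side area A_cap = π/4 × (11.1 in)² = 96.77 in^2
Rod-side annular area A_ann = π/4 × (11.1² − 5.46²) = 73.35 in^2
Net thrust = P_cap·A_cap − P_rod·A_ann = 2.206e5 lbf − 41150 lbf

F ≈ 1.79e5 lbf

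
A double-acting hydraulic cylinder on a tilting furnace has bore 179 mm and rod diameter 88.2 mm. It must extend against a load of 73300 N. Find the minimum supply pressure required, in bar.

Cap-side area A_cap = π/4 × (179 mm)² = 25160 mm^2
P = F / A = 73300 N / A

P ≈ 29.1 bar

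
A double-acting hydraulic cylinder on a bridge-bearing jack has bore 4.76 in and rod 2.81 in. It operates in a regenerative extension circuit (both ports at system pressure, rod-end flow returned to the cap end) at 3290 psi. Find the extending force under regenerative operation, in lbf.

F ≈ 20400 lbf

With equal pressure on both faces, forces on the annular region cancel; the net push is pressure × rod cross-section.
Rod cross-section A_rod = π/4 × (2.81 in)² = 6.202 in^2
F = P × A_rod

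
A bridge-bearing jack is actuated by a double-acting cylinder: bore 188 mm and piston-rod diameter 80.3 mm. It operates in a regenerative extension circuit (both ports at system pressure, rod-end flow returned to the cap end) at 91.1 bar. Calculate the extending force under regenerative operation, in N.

F ≈ 46100 N

With equal pressure on both faces, forces on the annular region cancel; the net push is pressure × rod cross-section.
Rod cross-section A_rod = π/4 × (80.3 mm)² = 5064 mm^2
F = P × A_rod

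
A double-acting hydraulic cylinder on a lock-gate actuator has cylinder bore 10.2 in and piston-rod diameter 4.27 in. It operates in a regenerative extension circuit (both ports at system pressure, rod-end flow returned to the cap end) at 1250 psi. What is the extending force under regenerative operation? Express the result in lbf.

F ≈ 17900 lbf

With equal pressure on both faces, forces on the annular region cancel; the net push is pressure × rod cross-section.
Rod cross-section A_rod = π/4 × (4.27 in)² = 14.32 in^2
F = P × A_rod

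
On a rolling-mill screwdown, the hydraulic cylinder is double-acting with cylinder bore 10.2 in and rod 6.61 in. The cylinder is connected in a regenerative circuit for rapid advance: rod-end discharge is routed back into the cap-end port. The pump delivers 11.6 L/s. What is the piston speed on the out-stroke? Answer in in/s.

In regeneration the rod-end outflow joins the pump flow into the cap end, so the net volume the pump must supply per unit advance equals the rod cross-section area.
Rod cross-section A_rod = π/4 × (6.61 in)² = 34.32 in^2
v = Q_pump / A_rod

v ≈ 20.6 in/s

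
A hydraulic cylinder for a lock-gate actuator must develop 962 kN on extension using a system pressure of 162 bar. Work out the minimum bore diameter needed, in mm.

Extension force acts on the full piston face: F = P × (π/4)D².
D = √(4F / (πP)) = √(4 × 962 kN / (π × 162 bar))

D ≈ 275 mm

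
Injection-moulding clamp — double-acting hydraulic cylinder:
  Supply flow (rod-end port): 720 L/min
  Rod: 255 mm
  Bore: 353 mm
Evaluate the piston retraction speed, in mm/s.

Rod-side annular area A_ann = π/4 × (353² − 255²) = 46800 mm^2
Flow into the rod-end port fills the annular volume.
v = Q / A

v ≈ 256 mm/s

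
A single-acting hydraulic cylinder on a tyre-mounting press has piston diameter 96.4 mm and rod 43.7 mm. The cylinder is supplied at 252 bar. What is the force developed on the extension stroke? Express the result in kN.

F ≈ 184 kN

Cap-side area A_cap = π/4 × (96.4 mm)² = 7299 mm^2
F = P × A_cap = 252 bar × A_cap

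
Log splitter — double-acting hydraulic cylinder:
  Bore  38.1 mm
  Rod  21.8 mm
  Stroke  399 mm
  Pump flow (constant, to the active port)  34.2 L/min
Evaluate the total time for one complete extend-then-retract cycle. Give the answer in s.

t ≈ 1.33 s

Cap-side area A_cap = π/4 × (38.1 mm)² = 1140 mm^2
Rod-side annular area A_ann = π/4 × (38.1² − 21.8²) = 766.8 mm^2
t_ext = A_cap·L/Q = 0.7981 s
t_ret = A_ann·L/Q = 0.5368 s
t_cycle = t_ext + t_ret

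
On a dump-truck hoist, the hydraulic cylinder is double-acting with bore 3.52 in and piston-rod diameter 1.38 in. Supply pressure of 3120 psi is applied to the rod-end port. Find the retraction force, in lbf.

Rod-side annular area A_ann = π/4 × (3.52² − 1.38²) = 8.236 in^2
On retraction the pressure acts on the annular area (bore minus rod).
F = P × A_ann

F ≈ 25700 lbf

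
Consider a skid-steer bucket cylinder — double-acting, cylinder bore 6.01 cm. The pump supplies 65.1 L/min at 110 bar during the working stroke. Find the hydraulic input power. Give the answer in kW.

W ≈ 11.9 kW

Hydraulic power = P × Q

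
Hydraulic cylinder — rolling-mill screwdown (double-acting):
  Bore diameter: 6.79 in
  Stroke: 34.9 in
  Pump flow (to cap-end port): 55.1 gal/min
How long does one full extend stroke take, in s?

Cap-side area A_cap = π/4 × (6.79 in)² = 36.21 in^2
Swept volume V = A × L; t = V / Q = A·L / Q

t ≈ 5.96 s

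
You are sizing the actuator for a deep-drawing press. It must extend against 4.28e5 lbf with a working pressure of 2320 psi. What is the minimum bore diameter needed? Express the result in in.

Extension force acts on the full piston face: F = P × (π/4)D².
D = √(4F / (πP)) = √(4 × 4.28e5 lbf / (π × 2320 psi))

D ≈ 15.3 in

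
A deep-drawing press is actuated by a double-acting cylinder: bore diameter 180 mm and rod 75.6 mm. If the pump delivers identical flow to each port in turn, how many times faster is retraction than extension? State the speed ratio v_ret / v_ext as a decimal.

v_ret/v_ext ≈ 1.21

Cap-side area A_cap = π/4 × (180 mm)² = 25450 mm^2
Rod-side annular area A_ann = π/4 × (180² − 75.6²) = 20960 mm^2
For equal Q, v ∝ 1/A, so v_ret/v_ext = A_cap/A_ann.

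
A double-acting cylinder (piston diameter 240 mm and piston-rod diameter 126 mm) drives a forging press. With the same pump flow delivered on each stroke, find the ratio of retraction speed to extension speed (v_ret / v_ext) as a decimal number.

Cap-side area A_cap = π/4 × (240 mm)² = 45240 mm^2
Rod-side annular area A_ann = π/4 × (240² − 126²) = 32770 mm^2
For equal Q, v ∝ 1/A, so v_ret/v_ext = A_cap/A_ann.

v_ret/v_ext ≈ 1.38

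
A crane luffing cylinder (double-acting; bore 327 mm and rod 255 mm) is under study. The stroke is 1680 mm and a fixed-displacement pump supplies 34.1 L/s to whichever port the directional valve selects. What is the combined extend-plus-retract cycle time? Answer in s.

Cap-side area A_cap = π/4 × (327 mm)² = 83980 mm^2
Rod-side annular area A_ann = π/4 × (327² − 255²) = 32910 mm^2
t_ext = A_cap·L/Q = 4.138 s
t_ret = A_ann·L/Q = 1.621 s
t_cycle = t_ext + t_ret

t ≈ 5.76 s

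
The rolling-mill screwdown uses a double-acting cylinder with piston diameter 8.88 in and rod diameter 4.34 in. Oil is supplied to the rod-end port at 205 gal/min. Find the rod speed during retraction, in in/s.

v ≈ 16.7 in/s

Rod-side annular area A_ann = π/4 × (8.88² − 4.34²) = 47.14 in^2
Flow into the rod-end port fills the annular volume.
v = Q / A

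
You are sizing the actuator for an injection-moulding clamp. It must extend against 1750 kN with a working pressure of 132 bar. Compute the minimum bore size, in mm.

D ≈ 411 mm

Extension force acts on the full piston face: F = P × (π/4)D².
D = √(4F / (πP)) = √(4 × 1750 kN / (π × 132 bar))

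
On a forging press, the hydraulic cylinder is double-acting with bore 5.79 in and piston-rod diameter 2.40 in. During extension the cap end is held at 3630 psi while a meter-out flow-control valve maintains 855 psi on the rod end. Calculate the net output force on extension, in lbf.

Cap-side area A_cap = π/4 × (5.79 in)² = 26.33 in^2
Rod-side annular area A_ann = π/4 × (5.79² − 2.40²) = 21.81 in^2
Net thrust = P_cap·A_cap − P_rod·A_ann = 95580 lbf − 18640 lbf

F ≈ 76900 lbf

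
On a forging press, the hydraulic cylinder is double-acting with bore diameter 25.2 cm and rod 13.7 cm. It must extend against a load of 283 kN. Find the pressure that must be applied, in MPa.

P ≈ 5.67 MPa

Cap-side area A_cap = π/4 × (25.2 cm)² = 498.8 cm^2
P = F / A = 283 kN / A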